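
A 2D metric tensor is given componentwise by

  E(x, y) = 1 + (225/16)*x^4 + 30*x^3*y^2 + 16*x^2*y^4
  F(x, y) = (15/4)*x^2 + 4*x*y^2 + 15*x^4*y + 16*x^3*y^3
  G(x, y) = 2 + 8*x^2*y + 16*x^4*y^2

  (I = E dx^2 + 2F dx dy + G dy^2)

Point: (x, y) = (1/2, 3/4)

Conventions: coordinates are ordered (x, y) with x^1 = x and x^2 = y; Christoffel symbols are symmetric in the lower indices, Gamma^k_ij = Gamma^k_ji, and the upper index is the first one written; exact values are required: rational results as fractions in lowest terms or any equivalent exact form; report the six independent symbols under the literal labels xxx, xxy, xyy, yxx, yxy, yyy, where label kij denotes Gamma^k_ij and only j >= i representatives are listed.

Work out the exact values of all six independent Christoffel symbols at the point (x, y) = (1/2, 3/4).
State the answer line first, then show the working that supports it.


Answer: Gamma_xxx = 3168/2129, Gamma_xxy = 1584/2129, Gamma_xyy = 528/2129, Gamma_yxx = 2688/2129, Gamma_yxy = 1344/2129, Gamma_yyy = 448/2129

E = 1345/256, F = 231/64, G = 65/16 at the point
E_x = 99/4, E_y = 99/8, F_x = 267/16, F_y = 117/16, G_x = 21/2, G_y = 7/2
EG - F^2 = 2129/256;  g^inv = (256/2129) * [[65/16, -231/64], [-231/64, 1345/256]]
first-kind symbols [ij,l] = (1/2)(d_i g_jl + d_j g_il - d_l g_ij): [xx,x] = E_x/2 = 99/8, [xx,y] = F_x - E_y/2 = 21/2, [xy,x] = E_y/2 = 99/16, [xy,y] = G_x/2 = 21/4, [yy,x] = F_y - G_x/2 = 33/16, [yy,y] = G_y/2 = 7/4
Gamma^x_ij = (G*[ij,x] - F*[ij,y])/(EG - F^2), Gamma^y_ij = (E*[ij,y] - F*[ij,x])/(EG - F^2)


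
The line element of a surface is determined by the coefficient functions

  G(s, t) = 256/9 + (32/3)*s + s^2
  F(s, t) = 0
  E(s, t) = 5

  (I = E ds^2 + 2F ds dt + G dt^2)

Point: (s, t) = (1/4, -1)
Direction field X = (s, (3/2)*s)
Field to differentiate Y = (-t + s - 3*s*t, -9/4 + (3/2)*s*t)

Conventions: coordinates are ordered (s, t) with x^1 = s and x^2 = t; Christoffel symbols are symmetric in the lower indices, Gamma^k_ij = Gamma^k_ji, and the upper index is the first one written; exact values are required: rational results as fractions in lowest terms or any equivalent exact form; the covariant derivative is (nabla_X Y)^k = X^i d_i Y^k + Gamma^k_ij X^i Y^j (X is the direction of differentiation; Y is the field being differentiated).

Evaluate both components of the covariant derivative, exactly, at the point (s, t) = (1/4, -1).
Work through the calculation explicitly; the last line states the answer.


E = 5, F = 0, G = 4489/144 at the point
E_s = 0, E_t = 0, F_s = 0, F_t = 0, G_s = 67/6, G_t = 0
EG - F^2 = 22445/144;  g^inv = (144/22445) * [[4489/144, 0], [0, 5]]
first-kind symbols [ij,l] = (1/2)(d_i g_jl + d_j g_il - d_l g_ij): [ss,s] = E_s/2 = 0, [ss,t] = F_s - E_t/2 = 0, [st,s] = E_t/2 = 0, [st,t] = G_s/2 = 67/12, [tt,s] = F_t - G_s/2 = -67/12, [tt,t] = G_t/2 = 0
Gamma^s_ij = (G*[ij,s] - F*[ij,t])/(EG - F^2), Gamma^t_ij = (E*[ij,t] - F*[ij,s])/(EG - F^2)
Gamma_sss = 0, Gamma_sst = 0, Gamma_stt = -67/60, Gamma_tss = 0, Gamma_tst = 12/67, Gamma_ttt = 0
X = (1/4, 3/8), Y = (2, -21/8) at the point

Answer: (nabla_X Y)^s = 1847/1280, (nabla_X Y)^t = -933/4288


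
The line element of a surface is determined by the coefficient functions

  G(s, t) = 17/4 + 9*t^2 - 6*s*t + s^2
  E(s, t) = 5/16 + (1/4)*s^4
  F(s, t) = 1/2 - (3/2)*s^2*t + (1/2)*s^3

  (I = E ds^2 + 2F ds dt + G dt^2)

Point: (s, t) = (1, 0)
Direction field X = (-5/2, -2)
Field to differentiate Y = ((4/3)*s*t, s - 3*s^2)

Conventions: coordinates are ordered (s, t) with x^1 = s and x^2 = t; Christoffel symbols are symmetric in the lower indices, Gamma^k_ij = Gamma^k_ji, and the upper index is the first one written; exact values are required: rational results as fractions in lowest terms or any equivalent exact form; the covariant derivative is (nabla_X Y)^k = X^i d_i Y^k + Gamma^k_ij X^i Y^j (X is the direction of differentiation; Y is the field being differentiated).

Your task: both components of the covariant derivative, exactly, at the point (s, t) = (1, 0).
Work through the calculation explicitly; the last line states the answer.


E = 9/16, F = 1, G = 21/4 at the point
E_s = 1, E_t = 0, F_s = 3/2, F_t = -3/2, G_s = 2, G_t = -6
EG - F^2 = 125/64;  g^inv = (64/125) * [[21/4, -1], [-1, 9/16]]
first-kind symbols [ij,l] = (1/2)(d_i g_jl + d_j g_il - d_l g_ij): [ss,s] = E_s/2 = 1/2, [ss,t] = F_s - E_t/2 = 3/2, [st,s] = E_t/2 = 0, [st,t] = G_s/2 = 1, [tt,s] = F_t - G_s/2 = -5/2, [tt,t] = G_t/2 = -3
Gamma^s_ij = (G*[ij,s] - F*[ij,t])/(EG - F^2), Gamma^t_ij = (E*[ij,t] - F*[ij,s])/(EG - F^2)
Gamma_sss = 72/125, Gamma_sst = -64/125, Gamma_stt = -648/125, Gamma_tss = 22/125, Gamma_tst = 36/125, Gamma_ttt = 52/125
X = (-5/2, -2), Y = (0, -2) at the point

Answer: (nabla_X Y)^s = -9736/375, (nabla_X Y)^t = 3901/250


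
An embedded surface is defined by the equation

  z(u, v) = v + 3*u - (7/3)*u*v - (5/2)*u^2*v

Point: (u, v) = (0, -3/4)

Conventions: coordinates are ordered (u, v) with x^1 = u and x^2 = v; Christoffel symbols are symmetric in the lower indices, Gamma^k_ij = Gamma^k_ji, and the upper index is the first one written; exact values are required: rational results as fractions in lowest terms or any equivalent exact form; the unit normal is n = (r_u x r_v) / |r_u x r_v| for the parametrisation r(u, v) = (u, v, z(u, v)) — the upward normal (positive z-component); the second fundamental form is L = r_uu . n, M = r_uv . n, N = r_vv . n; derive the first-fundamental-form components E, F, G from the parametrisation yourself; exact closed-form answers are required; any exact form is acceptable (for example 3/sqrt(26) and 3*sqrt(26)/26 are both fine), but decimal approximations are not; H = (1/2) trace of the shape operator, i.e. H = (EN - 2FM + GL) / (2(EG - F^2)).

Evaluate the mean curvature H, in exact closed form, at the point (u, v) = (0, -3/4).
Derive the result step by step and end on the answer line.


z_u = 19/4, z_v = 1, z_uu = 15/4, z_uv = -7/3, z_vv = 0
E = 377/16, F = 19/4, G = 2; answer radicand W^2 = 393/16
unnormalised second-form numerators: l = 15/4, m = -7/3, n = 0; L = l/sqrt(393/16), and similarly M = m/sqrt(W^2), N = n/sqrt(W^2)
H = (E*n - 2*F*m + G*l) / (2*(EG - F^2)*sqrt(W^2)); E*n - 2*F*m + G*l = 89/3, EG - F^2 = 393/16, so H = (712/1179)/sqrt(393/16)

Answer: H = 2848*sqrt(393)/463347


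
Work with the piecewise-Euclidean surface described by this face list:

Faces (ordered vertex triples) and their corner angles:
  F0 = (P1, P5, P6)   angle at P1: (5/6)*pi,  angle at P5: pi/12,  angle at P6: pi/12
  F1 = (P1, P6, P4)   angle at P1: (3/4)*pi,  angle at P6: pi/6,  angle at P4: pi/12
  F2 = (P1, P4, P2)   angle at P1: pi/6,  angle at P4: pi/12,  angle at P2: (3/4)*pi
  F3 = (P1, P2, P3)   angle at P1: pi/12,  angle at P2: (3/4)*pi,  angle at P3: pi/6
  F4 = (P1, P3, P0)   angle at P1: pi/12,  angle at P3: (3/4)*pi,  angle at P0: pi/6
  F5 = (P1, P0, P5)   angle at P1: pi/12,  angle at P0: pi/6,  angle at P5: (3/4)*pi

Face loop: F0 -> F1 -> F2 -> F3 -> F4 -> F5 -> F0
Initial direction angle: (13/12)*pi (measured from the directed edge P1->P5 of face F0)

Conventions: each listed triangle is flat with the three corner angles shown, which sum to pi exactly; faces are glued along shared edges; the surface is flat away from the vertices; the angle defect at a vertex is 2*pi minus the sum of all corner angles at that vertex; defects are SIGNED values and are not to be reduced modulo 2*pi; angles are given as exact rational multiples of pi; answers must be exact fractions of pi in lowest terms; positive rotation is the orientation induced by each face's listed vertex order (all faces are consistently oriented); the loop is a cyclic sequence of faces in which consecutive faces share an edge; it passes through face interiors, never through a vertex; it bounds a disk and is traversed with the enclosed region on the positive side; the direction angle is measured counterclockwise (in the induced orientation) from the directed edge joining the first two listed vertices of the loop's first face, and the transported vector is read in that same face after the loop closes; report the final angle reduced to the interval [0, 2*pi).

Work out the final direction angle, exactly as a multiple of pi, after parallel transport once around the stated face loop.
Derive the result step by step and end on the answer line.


enclosed vertex P1: corner angles sum to 2*pi, defect = 2*pi - 2*pi = 0
by Gauss-Bonnet the loop rotates the vector by the enclosed defect sum (positive orientation, mod 2*pi)
final angle = (13/12)*pi + 0 = (13/12)*pi (mod 2*pi)

Answer: final direction angle = (13/12)*pi


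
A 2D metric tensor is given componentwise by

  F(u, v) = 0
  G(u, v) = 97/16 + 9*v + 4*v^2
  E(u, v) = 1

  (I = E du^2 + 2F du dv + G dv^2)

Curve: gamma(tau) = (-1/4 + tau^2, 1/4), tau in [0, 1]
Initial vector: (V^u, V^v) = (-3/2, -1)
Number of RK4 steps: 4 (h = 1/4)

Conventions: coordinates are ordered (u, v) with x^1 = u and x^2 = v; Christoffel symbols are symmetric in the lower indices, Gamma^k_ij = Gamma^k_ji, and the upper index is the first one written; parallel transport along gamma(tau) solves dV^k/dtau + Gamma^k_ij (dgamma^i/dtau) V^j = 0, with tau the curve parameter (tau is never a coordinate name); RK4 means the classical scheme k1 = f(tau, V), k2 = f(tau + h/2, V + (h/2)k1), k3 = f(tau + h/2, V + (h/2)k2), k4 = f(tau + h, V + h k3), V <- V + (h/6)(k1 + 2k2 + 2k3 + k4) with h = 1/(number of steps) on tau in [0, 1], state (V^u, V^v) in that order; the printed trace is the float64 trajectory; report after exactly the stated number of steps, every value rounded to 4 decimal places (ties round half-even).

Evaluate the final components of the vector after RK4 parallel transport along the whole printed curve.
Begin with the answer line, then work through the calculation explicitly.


Answer: V^u = -1.5000, V^v = -1.0000

gamma'(tau) = (2*tau, 0); f(tau, V)^k = -Gamma^k_ij(gamma(tau)) gamma'^i(tau) V^j; h = 1/4; intermediate values shown to 6 dp
curve data and Christoffel symbols at the stage parameters:
  tau = 0.000000: gamma = (-0.250000, 0.250000), gamma' = (0.000000, 0.000000); Gamma_uuu = 0.000000, Gamma_uuv = 0.000000, Gamma_uvv = 0.000000, Gamma_vuu = 0.000000, Gamma_vuv = 0.000000, Gamma_vvv = 0.642336
  tau = 0.125000: gamma = (-0.234375, 0.250000), gamma' = (0.250000, 0.000000); Gamma_uuu = 0.000000, Gamma_uuv = 0.000000, Gamma_uvv = 0.000000, Gamma_vuu = 0.000000, Gamma_vuv = 0.000000, Gamma_vvv = 0.642336
  tau = 0.250000: gamma = (-0.187500, 0.250000), gamma' = (0.500000, 0.000000); Gamma_uuu = 0.000000, Gamma_uuv = 0.000000, Gamma_uvv = 0.000000, Gamma_vuu = 0.000000, Gamma_vuv = 0.000000, Gamma_vvv = 0.642336
  tau = 0.375000: gamma = (-0.109375, 0.250000), gamma' = (0.750000, 0.000000); Gamma_uuu = 0.000000, Gamma_uuv = 0.000000, Gamma_uvv = 0.000000, Gamma_vuu = 0.000000, Gamma_vuv = 0.000000, Gamma_vvv = 0.642336
  tau = 0.500000: gamma = (0.000000, 0.250000), gamma' = (1.000000, 0.000000); Gamma_uuu = 0.000000, Gamma_uuv = 0.000000, Gamma_uvv = 0.000000, Gamma_vuu = 0.000000, Gamma_vuv = 0.000000, Gamma_vvv = 0.642336
  tau = 0.625000: gamma = (0.140625, 0.250000), gamma' = (1.250000, 0.000000); Gamma_uuu = 0.000000, Gamma_uuv = 0.000000, Gamma_uvv = 0.000000, Gamma_vuu = 0.000000, Gamma_vuv = 0.000000, Gamma_vvv = 0.642336
  tau = 0.750000: gamma = (0.312500, 0.250000), gamma' = (1.500000, 0.000000); Gamma_uuu = 0.000000, Gamma_uuv = 0.000000, Gamma_uvv = 0.000000, Gamma_vuu = 0.000000, Gamma_vuv = 0.000000, Gamma_vvv = 0.642336
  tau = 0.875000: gamma = (0.515625, 0.250000), gamma' = (1.750000, 0.000000); Gamma_uuu = 0.000000, Gamma_uuv = 0.000000, Gamma_uvv = 0.000000, Gamma_vuu = 0.000000, Gamma_vuv = 0.000000, Gamma_vvv = 0.642336
  tau = 1.000000: gamma = (0.750000, 0.250000), gamma' = (2.000000, 0.000000); Gamma_uuu = 0.000000, Gamma_uuv = 0.000000, Gamma_uvv = 0.000000, Gamma_vuu = 0.000000, Gamma_vuv = 0.000000, Gamma_vvv = 0.642336
step 0: V^u = -1.5000, V^v = -1.0000
step 1: k1 = (0.000000, 0.000000), k2 = (0.000000, 0.000000), k3 = (0.000000, 0.000000), k4 = (0.000000, 0.000000); V <- V + (h/6)(k1 + 2k2 + 2k3 + k4): V^u = -1.5000, V^v = -1.0000
step 2: k1 = (0.000000, 0.000000), k2 = (0.000000, 0.000000), k3 = (0.000000, 0.000000), k4 = (0.000000, 0.000000); V <- V + (h/6)(k1 + 2k2 + 2k3 + k4): V^u = -1.5000, V^v = -1.0000
step 3: k1 = (0.000000, 0.000000), k2 = (0.000000, 0.000000), k3 = (0.000000, 0.000000), k4 = (0.000000, 0.000000); V <- V + (h/6)(k1 + 2k2 + 2k3 + k4): V^u = -1.5000, V^v = -1.0000
step 4: k1 = (0.000000, 0.000000), k2 = (0.000000, 0.000000), k3 = (0.000000, 0.000000), k4 = (0.000000, 0.000000); V <- V + (h/6)(k1 + 2k2 + 2k3 + k4): V^u = -1.5000, V^v = -1.0000


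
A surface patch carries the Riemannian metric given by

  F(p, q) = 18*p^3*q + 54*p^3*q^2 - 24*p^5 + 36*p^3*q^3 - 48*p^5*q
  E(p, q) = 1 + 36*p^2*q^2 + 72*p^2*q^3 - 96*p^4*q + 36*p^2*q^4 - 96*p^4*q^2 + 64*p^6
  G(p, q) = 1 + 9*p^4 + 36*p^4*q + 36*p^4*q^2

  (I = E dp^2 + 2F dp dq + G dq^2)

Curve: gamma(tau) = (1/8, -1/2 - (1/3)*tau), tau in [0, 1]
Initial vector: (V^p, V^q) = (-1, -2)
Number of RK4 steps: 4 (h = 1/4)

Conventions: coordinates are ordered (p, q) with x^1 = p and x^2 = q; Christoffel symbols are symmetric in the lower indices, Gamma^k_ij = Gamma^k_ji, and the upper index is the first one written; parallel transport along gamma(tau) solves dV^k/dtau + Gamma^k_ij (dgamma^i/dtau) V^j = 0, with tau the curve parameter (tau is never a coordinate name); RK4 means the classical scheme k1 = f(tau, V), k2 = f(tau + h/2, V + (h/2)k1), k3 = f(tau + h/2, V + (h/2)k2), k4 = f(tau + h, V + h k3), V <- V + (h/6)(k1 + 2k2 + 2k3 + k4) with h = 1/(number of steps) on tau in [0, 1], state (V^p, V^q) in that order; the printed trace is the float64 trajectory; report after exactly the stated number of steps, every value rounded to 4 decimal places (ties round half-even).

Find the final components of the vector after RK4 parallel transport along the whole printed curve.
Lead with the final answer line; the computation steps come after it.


Answer: V^p = -1.0025, V^q = -2.0007

gamma'(tau) = (0, -1/3); f(tau, V)^k = -Gamma^k_ij(gamma(tau)) gamma'^i(tau) V^j; h = 1/4; intermediate values shown to 6 dp
curve data and Christoffel symbols at the stage parameters:
  tau = 0.000000: gamma = (0.125000, -0.500000), gamma' = (0.000000, -0.333333); Gamma_ppp = 0.365768, Gamma_ppq = 0.000000, Gamma_pqq = -0.018288, Gamma_qpp = 0.000000, Gamma_qpq = 0.000000, Gamma_qqq = 0.000000
  tau = 0.125000: gamma = (0.125000, -0.541667), gamma' = (0.000000, -0.333333); Gamma_ppp = 0.361582, Gamma_ppq = 0.012120, Gamma_pqq = -0.018180, Gamma_qpp = 0.006998, Gamma_qpq = 0.000235, Gamma_qqq = -0.000352
  tau = 0.250000: gamma = (0.125000, -0.583333), gamma' = (0.000000, -0.333333); Gamma_ppp = 0.349149, Gamma_ppq = 0.023806, Gamma_pqq = -0.017854, Gamma_qpp = 0.013782, Gamma_qpq = 0.000940, Gamma_qqq = -0.000705
  tau = 0.375000: gamma = (0.125000, -0.625000), gamma' = (0.000000, -0.333333); Gamma_ppp = 0.328849, Gamma_ppq = 0.034616, Gamma_pqq = -0.017308, Gamma_qpp = 0.020134, Gamma_qpq = 0.002119, Gamma_qqq = -0.001060
  tau = 0.500000: gamma = (0.125000, -0.666667), gamma' = (0.000000, -0.333333); Gamma_ppp = 0.301328, Gamma_ppq = 0.044097, Gamma_pqq = -0.016536, Gamma_qpp = 0.025828, Gamma_qpq = 0.003780, Gamma_qqq = -0.001417
  tau = 0.625000: gamma = (0.125000, -0.708333), gamma' = (0.000000, -0.333333); Gamma_ppp = 0.267519, Gamma_ppq = 0.051778, Gamma_pqq = -0.015533, Gamma_qpp = 0.030632, Gamma_qpq = 0.005929, Gamma_qqq = -0.001779
  tau = 0.750000: gamma = (0.125000, -0.750000), gamma' = (0.000000, -0.333333); Gamma_ppp = 0.228667, Gamma_ppq = 0.057167, Gamma_pqq = -0.014292, Gamma_qpp = 0.034300, Gamma_qpq = 0.008575, Gamma_qqq = -0.002144
  tau = 0.875000: gamma = (0.125000, -0.791667), gamma' = (0.000000, -0.333333); Gamma_ppp = 0.186361, Gamma_ppq = 0.059749, Gamma_pqq = -0.012803, Gamma_qpp = 0.036576, Gamma_qpq = 0.011727, Gamma_qqq = -0.002513
  tau = 1.000000: gamma = (0.125000, -0.833333), gamma' = (0.000000, -0.333333); Gamma_ppp = 0.142563, Gamma_ppq = 0.058992, Gamma_pqq = -0.011061, Gamma_qpp = 0.037190, Gamma_qpq = 0.015389, Gamma_qqq = -0.002885
step 0: V^p = -1.0000, V^q = -2.0000
step 1: k1 = (0.012192, 0.000000), k2 = (0.008086, 0.000157), k3 = (0.008084, 0.000156), k4 = (0.003983, 0.000157); V <- V + (h/6)(k1 + 2k2 + 2k3 + k4): V^p = -0.9980, V^q = -2.0000
step 2: k1 = (0.003983, 0.000157), k2 = (0.000029, 0.000002), k3 = (0.000023, 0.000001), k4 = (-0.003645, -0.000312); V <- V + (h/6)(k1 + 2k2 + 2k3 + k4): V^p = -0.9980, V^q = -2.0000
step 3: k1 = (-0.003645, -0.000312), k2 = (-0.006876, -0.000787), k3 = (-0.006883, -0.000788), k4 = (-0.009521, -0.001428); V <- V + (h/6)(k1 + 2k2 + 2k3 + k4): V^p = -0.9997, V^q = -2.0002
step 4: k1 = (-0.009520, -0.001428), k2 = (-0.011396, -0.002237), k3 = (-0.011400, -0.002237), k4 = (-0.012336, -0.003218); V <- V + (h/6)(k1 + 2k2 + 2k3 + k4): V^p = -1.0025, V^q = -2.0007


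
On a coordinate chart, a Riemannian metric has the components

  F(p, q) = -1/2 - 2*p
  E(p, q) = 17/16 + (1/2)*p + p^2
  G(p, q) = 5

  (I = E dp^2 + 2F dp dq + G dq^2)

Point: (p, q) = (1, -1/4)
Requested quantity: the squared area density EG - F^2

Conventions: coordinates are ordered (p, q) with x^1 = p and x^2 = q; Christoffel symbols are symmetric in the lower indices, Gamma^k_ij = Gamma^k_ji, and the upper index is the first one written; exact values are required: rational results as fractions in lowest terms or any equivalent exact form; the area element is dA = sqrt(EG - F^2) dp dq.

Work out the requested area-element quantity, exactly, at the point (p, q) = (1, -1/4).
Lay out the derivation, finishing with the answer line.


E = 41/16, F = -5/2, G = 5; EG - F^2 = 105/16

Answer: EG - F^2 = 105/16


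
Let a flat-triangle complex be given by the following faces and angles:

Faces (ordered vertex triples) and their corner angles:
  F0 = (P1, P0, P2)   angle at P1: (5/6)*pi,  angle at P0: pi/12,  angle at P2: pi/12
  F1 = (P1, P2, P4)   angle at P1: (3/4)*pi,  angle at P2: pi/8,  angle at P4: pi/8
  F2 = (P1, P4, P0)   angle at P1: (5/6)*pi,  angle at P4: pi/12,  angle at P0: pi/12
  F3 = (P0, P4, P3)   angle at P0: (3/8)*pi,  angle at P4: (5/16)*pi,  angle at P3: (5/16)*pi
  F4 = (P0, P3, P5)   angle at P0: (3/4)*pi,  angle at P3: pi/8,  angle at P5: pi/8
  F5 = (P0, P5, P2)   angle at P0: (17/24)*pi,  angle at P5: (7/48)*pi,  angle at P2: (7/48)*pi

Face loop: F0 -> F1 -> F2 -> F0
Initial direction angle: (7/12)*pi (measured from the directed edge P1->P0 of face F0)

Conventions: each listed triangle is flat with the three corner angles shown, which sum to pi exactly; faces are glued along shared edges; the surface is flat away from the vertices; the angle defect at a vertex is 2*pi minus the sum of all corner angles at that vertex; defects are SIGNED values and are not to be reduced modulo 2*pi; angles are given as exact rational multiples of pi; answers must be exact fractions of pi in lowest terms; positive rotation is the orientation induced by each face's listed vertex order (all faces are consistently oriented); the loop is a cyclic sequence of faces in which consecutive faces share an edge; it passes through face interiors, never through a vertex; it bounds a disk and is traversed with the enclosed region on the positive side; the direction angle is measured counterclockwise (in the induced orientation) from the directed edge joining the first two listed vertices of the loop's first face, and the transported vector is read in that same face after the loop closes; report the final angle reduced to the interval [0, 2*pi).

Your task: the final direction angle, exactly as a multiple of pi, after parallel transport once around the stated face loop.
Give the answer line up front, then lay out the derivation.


Answer: final direction angle = pi/6

enclosed vertex P1: corner angles sum to (29/12)*pi, defect = 2*pi - (29/12)*pi = (-5/12)*pi
adding the enclosed defects to the starting angle (mod 2*pi, induced orientation) gives the holonomy
final angle = (7/12)*pi - (5/12)*pi = pi/6 (mod 2*pi)


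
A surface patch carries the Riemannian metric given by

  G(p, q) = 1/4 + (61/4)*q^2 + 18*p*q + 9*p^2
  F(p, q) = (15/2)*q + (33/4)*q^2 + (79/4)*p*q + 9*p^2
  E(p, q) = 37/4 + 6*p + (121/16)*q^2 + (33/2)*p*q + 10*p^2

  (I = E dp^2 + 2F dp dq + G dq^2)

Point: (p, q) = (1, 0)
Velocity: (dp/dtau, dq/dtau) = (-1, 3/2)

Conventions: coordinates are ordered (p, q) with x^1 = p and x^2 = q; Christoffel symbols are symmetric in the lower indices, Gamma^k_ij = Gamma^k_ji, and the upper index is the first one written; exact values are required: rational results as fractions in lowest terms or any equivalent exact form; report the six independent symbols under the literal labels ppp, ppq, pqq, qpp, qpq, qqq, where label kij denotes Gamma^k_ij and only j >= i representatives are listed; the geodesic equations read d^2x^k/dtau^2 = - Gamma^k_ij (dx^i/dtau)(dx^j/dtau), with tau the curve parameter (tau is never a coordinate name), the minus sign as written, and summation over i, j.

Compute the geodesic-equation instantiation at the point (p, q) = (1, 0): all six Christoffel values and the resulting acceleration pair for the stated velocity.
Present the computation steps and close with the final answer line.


E = 101/4, F = 9, G = 37/4 at the point
E_p = 26, E_q = 33/2, F_p = 18, F_q = 109/4, G_p = 18, G_q = 18
EG - F^2 = 2441/16;  g^inv = (16/2441) * [[37/4, -9], [-9, 101/4]]
first-kind symbols [ij,l] = (1/2)(d_i g_jl + d_j g_il - d_l g_ij): [pp,p] = E_p/2 = 13, [pp,q] = F_p - E_q/2 = 39/4, [pq,p] = E_q/2 = 33/4, [pq,q] = G_p/2 = 9, [qq,p] = F_q - G_p/2 = 73/4, [qq,q] = G_q/2 = 9
Gamma^p_ij = (G*[ij,p] - F*[ij,q])/(EG - F^2), Gamma^q_ij = (E*[ij,q] - F*[ij,p])/(EG - F^2)
Gamma_ppp = 520/2441, Gamma_ppq = -75/2441, Gamma_pqq = 1405/2441, Gamma_qpp = 2067/2441, Gamma_qpq = 2448/2441, Gamma_qqq = 1008/2441
d^2p/dtau^2 = -(Gamma_ppp*(-1)^2 + 2*Gamma_ppq*(-1)*(3/2) + Gamma_pqq*(3/2)^2) = -15625/9764
d^2q/dtau^2 = -(Gamma_qpp*(-1)^2 + 2*Gamma_qpq*(-1)*(3/2) + Gamma_qqq*(3/2)^2) = 3009/2441

Answer: Gamma_ppp = 520/2441, Gamma_ppq = -75/2441, Gamma_pqq = 1405/2441, Gamma_qpp = 2067/2441, Gamma_qpq = 2448/2441, Gamma_qqq = 1008/2441; accelerations (d^2p/dtau^2, d^2q/dtau^2) = (-15625/9764, 3009/2441)


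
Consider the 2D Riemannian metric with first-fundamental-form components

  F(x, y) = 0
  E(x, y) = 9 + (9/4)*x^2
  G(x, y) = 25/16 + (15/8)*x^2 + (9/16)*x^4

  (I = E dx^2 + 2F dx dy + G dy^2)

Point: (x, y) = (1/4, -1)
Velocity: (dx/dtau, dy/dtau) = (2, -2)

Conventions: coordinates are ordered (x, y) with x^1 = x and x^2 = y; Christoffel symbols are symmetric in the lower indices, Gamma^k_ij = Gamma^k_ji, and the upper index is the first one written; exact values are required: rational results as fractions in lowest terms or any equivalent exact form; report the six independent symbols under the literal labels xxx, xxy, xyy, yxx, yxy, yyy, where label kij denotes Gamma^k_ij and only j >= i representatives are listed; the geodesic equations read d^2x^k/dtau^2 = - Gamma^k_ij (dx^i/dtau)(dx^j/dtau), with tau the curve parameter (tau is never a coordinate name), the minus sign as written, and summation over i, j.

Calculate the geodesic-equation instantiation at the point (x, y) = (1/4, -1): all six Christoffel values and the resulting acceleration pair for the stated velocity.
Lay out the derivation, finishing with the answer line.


E = 585/64, F = 0, G = 6889/4096 at the point
E_x = 9/8, E_y = 0, F_x = 0, F_y = 0, G_x = 249/256, G_y = 0
EG - F^2 = 4030065/262144;  g^inv = (262144/4030065) * [[6889/4096, 0], [0, 585/64]]
first-kind symbols [ij,l] = (1/2)(d_i g_jl + d_j g_il - d_l g_ij): [xx,x] = E_x/2 = 9/16, [xx,y] = F_x - E_y/2 = 0, [xy,x] = E_y/2 = 0, [xy,y] = G_x/2 = 249/512, [yy,x] = F_y - G_x/2 = -249/512, [yy,y] = G_y/2 = 0
Gamma^x_ij = (G*[ij,x] - F*[ij,y])/(EG - F^2), Gamma^y_ij = (E*[ij,y] - F*[ij,x])/(EG - F^2)
Gamma_xxx = 4/65, Gamma_xxy = 0, Gamma_xyy = -83/1560, Gamma_yxx = 0, Gamma_yxy = 24/83, Gamma_yyy = 0
d^2x/dtau^2 = -(Gamma_xxx*(2)^2 + 2*Gamma_xxy*(2)*(-2) + Gamma_xyy*(-2)^2) = -1/30
d^2y/dtau^2 = -(Gamma_yxx*(2)^2 + 2*Gamma_yxy*(2)*(-2) + Gamma_yyy*(-2)^2) = 192/83

Answer: Gamma_xxx = 4/65, Gamma_xxy = 0, Gamma_xyy = -83/1560, Gamma_yxx = 0, Gamma_yxy = 24/83, Gamma_yyy = 0; accelerations (d^2x/dtau^2, d^2y/dtau^2) = (-1/30, 192/83)


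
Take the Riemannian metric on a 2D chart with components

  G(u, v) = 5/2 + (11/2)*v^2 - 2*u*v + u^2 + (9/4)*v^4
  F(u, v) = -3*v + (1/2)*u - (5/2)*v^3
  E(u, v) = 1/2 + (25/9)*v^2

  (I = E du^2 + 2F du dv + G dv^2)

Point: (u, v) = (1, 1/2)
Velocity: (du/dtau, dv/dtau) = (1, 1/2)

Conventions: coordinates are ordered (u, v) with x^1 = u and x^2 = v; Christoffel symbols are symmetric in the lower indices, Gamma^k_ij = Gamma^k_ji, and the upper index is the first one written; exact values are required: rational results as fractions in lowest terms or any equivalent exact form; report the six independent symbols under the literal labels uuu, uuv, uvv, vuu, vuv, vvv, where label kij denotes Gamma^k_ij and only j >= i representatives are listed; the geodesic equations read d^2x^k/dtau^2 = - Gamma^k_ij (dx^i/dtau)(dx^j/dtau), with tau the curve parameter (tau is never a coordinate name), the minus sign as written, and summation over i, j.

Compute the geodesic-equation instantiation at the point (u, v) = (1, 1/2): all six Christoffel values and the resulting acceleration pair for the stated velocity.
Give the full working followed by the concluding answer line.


E = 43/36, F = -21/16, G = 257/64 at the point
E_u = 0, E_v = 25/9, F_u = 1/2, F_v = -39/8, G_u = 1, G_v = 37/8
EG - F^2 = 3541/1152;  g^inv = (1152/3541) * [[257/64, 21/16], [21/16, 43/36]]
first-kind symbols [ij,l] = (1/2)(d_i g_jl + d_j g_il - d_l g_ij): [uu,u] = E_u/2 = 0, [uu,v] = F_u - E_v/2 = -8/9, [uv,u] = E_v/2 = 25/18, [uv,v] = G_u/2 = 1/2, [vv,u] = F_v - G_u/2 = -43/8, [vv,v] = G_v/2 = 37/16
Gamma^u_ij = (G*[ij,u] - F*[ij,v])/(EG - F^2), Gamma^v_ij = (E*[ij,v] - F*[ij,u])/(EG - F^2)
Gamma_uuu = -1344/3541, Gamma_uuv = 7181/3541, Gamma_uvv = -85473/14164, Gamma_vuu = -11008/31869, Gamma_vuv = 2788/3541, Gamma_vvv = -4945/3541
d^2u/dtau^2 = -(Gamma_uuu*(1)^2 + 2*Gamma_uuv*(1)*(1/2) + Gamma_uvv*(1/2)^2) = -7919/56656
d^2v/dtau^2 = -(Gamma_vuu*(1)^2 + 2*Gamma_vuv*(1)*(1/2) + Gamma_vvv*(1/2)^2) = -11831/127476

Answer: Gamma_uuu = -1344/3541, Gamma_uuv = 7181/3541, Gamma_uvv = -85473/14164, Gamma_vuu = -11008/31869, Gamma_vuv = 2788/3541, Gamma_vvv = -4945/3541; accelerations (d^2u/dtau^2, d^2v/dtau^2) = (-7919/56656, -11831/127476)


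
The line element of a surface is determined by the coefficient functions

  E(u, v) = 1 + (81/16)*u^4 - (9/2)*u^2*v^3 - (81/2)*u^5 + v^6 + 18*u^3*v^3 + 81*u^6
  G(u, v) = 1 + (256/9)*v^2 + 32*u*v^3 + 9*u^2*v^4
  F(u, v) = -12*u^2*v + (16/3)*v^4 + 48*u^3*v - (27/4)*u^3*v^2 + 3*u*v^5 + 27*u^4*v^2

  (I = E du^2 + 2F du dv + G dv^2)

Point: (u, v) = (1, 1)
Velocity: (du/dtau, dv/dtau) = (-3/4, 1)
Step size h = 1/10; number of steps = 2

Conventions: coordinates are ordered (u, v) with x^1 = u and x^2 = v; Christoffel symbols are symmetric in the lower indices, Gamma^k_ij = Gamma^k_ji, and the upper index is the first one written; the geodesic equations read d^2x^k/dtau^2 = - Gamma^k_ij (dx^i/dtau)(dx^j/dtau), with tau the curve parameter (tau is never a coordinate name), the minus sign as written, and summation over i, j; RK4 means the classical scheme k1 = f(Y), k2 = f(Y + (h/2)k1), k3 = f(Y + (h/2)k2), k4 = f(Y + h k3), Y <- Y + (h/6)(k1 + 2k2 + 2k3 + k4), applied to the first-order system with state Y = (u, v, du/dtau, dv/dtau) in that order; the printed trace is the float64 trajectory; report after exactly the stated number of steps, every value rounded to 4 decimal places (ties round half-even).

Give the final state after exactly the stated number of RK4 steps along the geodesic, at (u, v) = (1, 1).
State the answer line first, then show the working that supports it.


Answer: u = 0.8307, v = 1.1753, du/dtau = -0.9227, dv/dtau = 0.7593

f(Y) = (du/dtau, dv/dtau, -Gamma^u_ij Y'^i Y'^j, -Gamma^v_ij Y'^i Y'^j) with the Gammas evaluated at the stage position; h = 0.100000; intermediate values shown to 6 dp
step 0: u = 1.0000, v = 1.0000, du/dtau = -0.7500, dv/dtau = 1.0000
step 1:
  k1: at (u, v) = (1.000000, 1.000000), (du/dtau, dv/dtau) = (-0.750000, 1.000000); Gamma_uuu = 1.336136, Gamma_uuv = 0.178151, Gamma_uvv = 0.673017, Gamma_vuu = 1.436705, Gamma_vuv = 0.191561, Gamma_vvv = 0.723674; k1 = (-0.750000, 1.000000, -1.157366, -1.244479)
  k2: at (u, v) = (0.962500, 1.050000), (du/dtau, dv/dtau) = (-0.807868, 0.937776); Gamma_uuu = 1.142136, Gamma_uuv = 0.182655, Gamma_uvv = 0.629397, Gamma_vuu = 1.413303, Gamma_vuv = 0.226021, Gamma_vvv = 0.778829; k2 = (-0.807868, 0.937776, -1.022165, -1.264848)
  k3: at (u, v) = (0.959607, 1.046889), (du/dtau, dv/dtau) = (-0.801108, 0.936758); Gamma_uuu = 1.139120, Gamma_uuv = 0.182303, Gamma_uvv = 0.629922, Gamma_vuu = 1.416306, Gamma_vuv = 0.226664, Gamma_vvv = 0.783203; k3 = (-0.801108, 0.936758, -1.010207, -1.256024)
  k4: at (u, v) = (0.919889, 1.093676), (du/dtau, dv/dtau) = (-0.851021, 0.874398); Gamma_uuu = 0.955392, Gamma_uuv = 0.183256, Gamma_uvv = 0.580641, Gamma_vuu = 1.361396, Gamma_vuv = 0.261132, Gamma_vvv = 0.827391; k4 = (-0.851021, 0.874398, -0.863138, -1.229939)
  Y <- Y + (h/6)(k1 + 2k2 + 2k3 + k4): u = 0.9197, v = 1.0937, du/dtau = -0.8514, dv/dtau = 0.8747
step 2:
  k1: at (u, v) = (0.919684, 1.093724), (du/dtau, dv/dtau) = (-0.851421, 0.874731); Gamma_uuu = 0.954755, Gamma_uuv = 0.183241, Gamma_uvv = 0.580487, Gamma_vuu = 1.361240, Gamma_vuv = 0.261255, Gamma_vvv = 0.827628; k1 = (-0.851421, 0.874731, -0.863338, -1.230902)
  k2: at (u, v) = (0.877113, 1.137461), (du/dtau, dv/dtau) = (-0.894588, 0.813186); Gamma_uuu = 0.785677, Gamma_uuv = 0.181254, Gamma_uvv = 0.528589, Gamma_vuu = 1.279910, Gamma_vuv = 0.295273, Gamma_vvv = 0.861100; k2 = (-0.894588, 0.813186, -0.714595, -1.164114)
  k3: at (u, v) = (0.874954, 1.134384), (du/dtau, dv/dtau) = (-0.887151, 0.816525); Gamma_uuu = 0.783532, Gamma_uuv = 0.180775, Gamma_uvv = 0.528611, Gamma_vuu = 1.281209, Gamma_vuv = 0.295599, Gamma_vvv = 0.864368; k3 = (-0.887151, 0.816525, -0.707199, -1.156391)
  k4: at (u, v) = (0.830969, 1.175377), (du/dtau, dv/dtau) = (-0.922141, 0.759091); Gamma_uuu = 0.635636, Gamma_uuv = 0.176754, Gamma_uvv = 0.477377, Gamma_vuu = 1.179478, Gamma_vuv = 0.327983, Gamma_vvv = 0.885815; k4 = (-0.922141, 0.759091, -0.568131, -1.054217)
  Y <- Y + (h/6)(k1 + 2k2 + 2k3 + k4): u = 0.8307, v = 1.1753, du/dtau = -0.9227, dv/dtau = 0.7593


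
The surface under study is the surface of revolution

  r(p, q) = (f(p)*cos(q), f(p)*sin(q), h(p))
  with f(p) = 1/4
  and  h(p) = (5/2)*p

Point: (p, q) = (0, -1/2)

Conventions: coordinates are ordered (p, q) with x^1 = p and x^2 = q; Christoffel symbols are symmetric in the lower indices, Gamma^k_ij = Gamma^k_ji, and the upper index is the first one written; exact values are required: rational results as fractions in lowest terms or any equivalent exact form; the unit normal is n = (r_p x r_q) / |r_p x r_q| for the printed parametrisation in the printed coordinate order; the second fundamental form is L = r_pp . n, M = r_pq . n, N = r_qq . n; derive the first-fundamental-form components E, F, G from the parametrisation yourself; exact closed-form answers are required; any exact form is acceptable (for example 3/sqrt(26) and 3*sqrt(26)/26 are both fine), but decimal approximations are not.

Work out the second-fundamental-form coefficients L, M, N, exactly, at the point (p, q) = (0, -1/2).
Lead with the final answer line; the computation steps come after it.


Answer: L = 0, M = 0, N = 1/4

f = 1/4, f' = 0, f'' = 0, h' = 5/2, h'' = 0
E = 25/4, F = 0, G = 1/16; answer radicand W^2 = 25/4
unnormalised second-form numerators: l = 0, m = 0, n = 5/8; L = l/sqrt(25/4), and similarly M = m/sqrt(W^2), N = n/sqrt(W^2)


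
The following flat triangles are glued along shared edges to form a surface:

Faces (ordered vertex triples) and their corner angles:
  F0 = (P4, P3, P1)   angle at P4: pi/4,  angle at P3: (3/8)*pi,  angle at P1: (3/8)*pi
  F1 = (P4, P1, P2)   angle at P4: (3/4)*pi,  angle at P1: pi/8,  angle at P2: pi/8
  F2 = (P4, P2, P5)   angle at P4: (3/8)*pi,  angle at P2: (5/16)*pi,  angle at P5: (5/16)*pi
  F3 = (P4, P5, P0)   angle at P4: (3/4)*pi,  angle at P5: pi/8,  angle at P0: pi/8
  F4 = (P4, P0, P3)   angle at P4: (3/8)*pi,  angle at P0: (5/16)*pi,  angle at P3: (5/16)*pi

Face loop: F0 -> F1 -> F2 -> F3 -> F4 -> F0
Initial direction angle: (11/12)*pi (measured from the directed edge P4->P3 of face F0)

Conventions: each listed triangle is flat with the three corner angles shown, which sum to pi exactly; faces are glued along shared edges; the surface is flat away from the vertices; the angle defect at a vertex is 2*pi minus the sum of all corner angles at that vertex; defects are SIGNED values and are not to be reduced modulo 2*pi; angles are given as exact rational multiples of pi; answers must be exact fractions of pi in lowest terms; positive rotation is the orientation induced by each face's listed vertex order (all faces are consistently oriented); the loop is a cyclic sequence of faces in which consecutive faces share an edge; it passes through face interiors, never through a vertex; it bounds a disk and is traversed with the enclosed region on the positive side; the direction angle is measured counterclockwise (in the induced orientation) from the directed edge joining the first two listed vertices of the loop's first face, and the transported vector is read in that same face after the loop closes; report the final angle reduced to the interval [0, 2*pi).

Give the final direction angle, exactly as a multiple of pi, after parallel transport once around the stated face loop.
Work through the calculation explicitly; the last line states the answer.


enclosed vertex P4: corner angles sum to (5/2)*pi, defect = 2*pi - (5/2)*pi = -pi/2
the rotation equals the total enclosed defect, so the final angle is initial + defects (mod 2*pi)
final angle = (11/12)*pi - pi/2 = (5/12)*pi (mod 2*pi)

Answer: final direction angle = (5/12)*pi


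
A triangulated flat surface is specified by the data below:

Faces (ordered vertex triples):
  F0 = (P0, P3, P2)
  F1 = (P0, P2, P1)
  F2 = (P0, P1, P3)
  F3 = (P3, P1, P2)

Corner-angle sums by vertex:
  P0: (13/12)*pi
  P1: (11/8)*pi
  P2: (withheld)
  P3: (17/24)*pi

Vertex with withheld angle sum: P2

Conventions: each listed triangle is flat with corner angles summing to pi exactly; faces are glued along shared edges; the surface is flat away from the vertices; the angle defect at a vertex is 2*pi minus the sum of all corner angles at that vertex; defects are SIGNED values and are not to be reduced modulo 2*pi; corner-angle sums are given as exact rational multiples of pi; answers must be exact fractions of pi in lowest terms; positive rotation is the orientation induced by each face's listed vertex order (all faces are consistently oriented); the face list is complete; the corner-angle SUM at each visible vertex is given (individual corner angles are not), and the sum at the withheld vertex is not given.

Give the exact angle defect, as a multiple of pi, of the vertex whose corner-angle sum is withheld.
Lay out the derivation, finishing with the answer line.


V = 4, E = 6, F = 4; chi = V - E + F = 2
Gauss-Bonnet: total defect = 2*pi*chi = 4*pi; visible defects sum to (17/6)*pi

Answer: defect(P2) = (7/6)*pi


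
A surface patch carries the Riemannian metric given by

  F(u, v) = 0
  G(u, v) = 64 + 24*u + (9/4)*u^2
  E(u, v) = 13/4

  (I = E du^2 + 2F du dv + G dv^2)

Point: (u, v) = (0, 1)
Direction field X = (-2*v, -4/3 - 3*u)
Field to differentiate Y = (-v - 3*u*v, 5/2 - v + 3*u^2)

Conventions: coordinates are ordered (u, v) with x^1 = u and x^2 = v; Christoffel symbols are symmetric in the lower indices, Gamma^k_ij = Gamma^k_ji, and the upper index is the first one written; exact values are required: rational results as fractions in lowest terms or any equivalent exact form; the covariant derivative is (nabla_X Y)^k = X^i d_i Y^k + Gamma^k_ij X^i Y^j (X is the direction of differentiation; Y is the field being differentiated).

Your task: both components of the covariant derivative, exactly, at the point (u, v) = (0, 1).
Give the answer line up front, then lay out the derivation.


Answer: (nabla_X Y)^u = 574/39, (nabla_X Y)^v = 49/48

E = 13/4, F = 0, G = 64 at the point
E_u = 0, E_v = 0, F_u = 0, F_v = 0, G_u = 24, G_v = 0
EG - F^2 = 208;  g^inv = (1/208) * [[64, 0], [0, 13/4]]
first-kind symbols [ij,l] = (1/2)(d_i g_jl + d_j g_il - d_l g_ij): [uu,u] = E_u/2 = 0, [uu,v] = F_u - E_v/2 = 0, [uv,u] = E_v/2 = 0, [uv,v] = G_u/2 = 12, [vv,u] = F_v - G_u/2 = -12, [vv,v] = G_v/2 = 0
Gamma^u_ij = (G*[ij,u] - F*[ij,v])/(EG - F^2), Gamma^v_ij = (E*[ij,v] - F*[ij,u])/(EG - F^2)
Gamma_uuu = 0, Gamma_uuv = 0, Gamma_uvv = -48/13, Gamma_vuu = 0, Gamma_vuv = 3/16, Gamma_vvv = 0
X = (-2, -4/3), Y = (-1, 3/2) at the point


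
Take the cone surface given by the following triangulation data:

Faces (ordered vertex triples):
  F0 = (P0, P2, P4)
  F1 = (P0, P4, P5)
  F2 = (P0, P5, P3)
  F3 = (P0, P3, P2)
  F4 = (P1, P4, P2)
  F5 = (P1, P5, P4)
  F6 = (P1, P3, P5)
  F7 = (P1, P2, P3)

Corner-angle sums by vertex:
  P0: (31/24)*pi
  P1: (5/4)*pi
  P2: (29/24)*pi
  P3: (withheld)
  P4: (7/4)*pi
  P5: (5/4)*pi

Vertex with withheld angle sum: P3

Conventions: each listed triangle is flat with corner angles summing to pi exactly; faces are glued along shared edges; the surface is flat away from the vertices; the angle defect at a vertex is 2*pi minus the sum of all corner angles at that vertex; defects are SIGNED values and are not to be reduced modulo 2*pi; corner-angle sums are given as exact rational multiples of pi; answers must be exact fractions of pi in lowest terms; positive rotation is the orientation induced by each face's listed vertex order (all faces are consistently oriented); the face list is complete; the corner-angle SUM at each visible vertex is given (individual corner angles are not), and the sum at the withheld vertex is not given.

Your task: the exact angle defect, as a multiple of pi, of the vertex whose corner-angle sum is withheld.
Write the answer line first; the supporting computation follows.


Answer: defect(P3) = (3/4)*pi

V = 6, E = 12, F = 8; chi = V - E + F = 2
Gauss-Bonnet: total defect = 2*pi*chi = 4*pi; visible defects sum to (13/4)*pi


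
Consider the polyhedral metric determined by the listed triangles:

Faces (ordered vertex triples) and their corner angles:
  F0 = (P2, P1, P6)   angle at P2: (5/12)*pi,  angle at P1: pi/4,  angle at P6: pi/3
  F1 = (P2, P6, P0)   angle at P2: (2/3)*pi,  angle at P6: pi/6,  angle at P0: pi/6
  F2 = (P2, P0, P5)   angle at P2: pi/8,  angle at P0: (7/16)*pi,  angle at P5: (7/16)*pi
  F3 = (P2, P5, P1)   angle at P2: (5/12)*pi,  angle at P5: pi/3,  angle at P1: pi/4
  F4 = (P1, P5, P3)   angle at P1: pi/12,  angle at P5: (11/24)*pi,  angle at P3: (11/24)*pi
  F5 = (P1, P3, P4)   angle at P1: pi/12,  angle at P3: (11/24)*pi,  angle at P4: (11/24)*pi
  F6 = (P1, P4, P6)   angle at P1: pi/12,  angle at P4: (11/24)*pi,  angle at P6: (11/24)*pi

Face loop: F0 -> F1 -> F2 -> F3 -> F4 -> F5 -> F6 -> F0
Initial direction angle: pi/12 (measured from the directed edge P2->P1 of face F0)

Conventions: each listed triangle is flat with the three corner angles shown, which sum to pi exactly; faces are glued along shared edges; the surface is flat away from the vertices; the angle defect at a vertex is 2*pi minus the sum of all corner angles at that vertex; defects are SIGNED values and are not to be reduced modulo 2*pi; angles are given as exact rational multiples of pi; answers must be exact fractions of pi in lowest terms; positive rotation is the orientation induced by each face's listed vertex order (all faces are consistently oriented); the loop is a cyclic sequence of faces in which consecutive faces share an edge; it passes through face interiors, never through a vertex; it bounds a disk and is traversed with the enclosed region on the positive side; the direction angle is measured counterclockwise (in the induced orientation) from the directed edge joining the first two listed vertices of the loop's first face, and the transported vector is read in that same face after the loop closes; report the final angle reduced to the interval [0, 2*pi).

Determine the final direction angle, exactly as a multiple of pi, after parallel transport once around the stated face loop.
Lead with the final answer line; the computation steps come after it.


Answer: final direction angle = (41/24)*pi

enclosed vertex P1: corner angles sum to (3/4)*pi, defect = 2*pi - (3/4)*pi = (5/4)*pi
enclosed vertex P2: corner angles sum to (13/8)*pi, defect = 2*pi - (13/8)*pi = (3/8)*pi
final direction = starting direction + enclosed defect total, reduced mod 2*pi (induced orientation)
final angle = pi/12 + (13/8)*pi = (41/24)*pi (mod 2*pi)
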